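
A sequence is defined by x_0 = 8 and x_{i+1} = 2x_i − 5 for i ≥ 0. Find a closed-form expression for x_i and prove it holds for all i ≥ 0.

Claim: x_i = 3·2^i + 5.

Base case: x_0 = 8, and 3·2^0 + 5 = 3 + 5 = 8.
Assume x_m = 3·2^m + 5 for some m ≥ 0.
Then x_{m+1} = 2x_m − 5 = 2·(3·2^m + 5) − 5 = 6·2^m + 10 − 5 = 3·2^{m+1} + 5.
Hence x_i = 3·2^i + 5 for every i ≥ 0, by induction.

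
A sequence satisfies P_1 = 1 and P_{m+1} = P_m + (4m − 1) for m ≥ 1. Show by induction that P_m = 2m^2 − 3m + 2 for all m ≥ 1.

Base case: P_1 = 1, and 2·1^2 − 3·1 + 2 = 1.
Assume P_k = 2k^2 − 3k + 2.
Then P_{k+1} = P_k + (4k − 1) = (2k^2 − 3k + 2) + (4k − 1) = 2k^2 + k + 1,
and 2·(k+1)^2 − 3·(k+1) + 2 = 2k^2 + k + 1.
This completes the inductive step, so P_m = 2m^2 − 3m + 2 for all m ≥ 1.

P_m = 2m^2 − 3m + 2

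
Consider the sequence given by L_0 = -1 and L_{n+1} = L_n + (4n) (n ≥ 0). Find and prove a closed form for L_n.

Claim: L_n = 2n^2 − 2n − 1.

Base case: L_0 = -1, and 2·0^2 − 2·0 − 1 = -1.
Assume L_k = 2k^2 − 2k − 1.
Then L_{k+1} = L_k + (4k) = (2k^2 − 2k − 1) + (4k) = 2k^2 + 2k − 1,
and 2·(k+1)^2 − 2·(k+1) − 1 = 2k^2 + 2k − 1.
By induction, L_n = 2n^2 − 2n − 1 for all n ≥ 0.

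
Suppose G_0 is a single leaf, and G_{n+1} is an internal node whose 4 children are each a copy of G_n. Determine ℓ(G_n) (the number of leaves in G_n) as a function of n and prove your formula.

Claim: ℓ(G_n) = 4^n.

Base case: ℓ(G_0) = 1, and 4^0 = 1.
Assume ℓ(G_k) = 4^k.
Then ℓ(G_{k+1}) = 4·ℓ(G_k) = 4·4^k = 4^{k+1}.
So the formula holds for k+1, and by induction ℓ(G_n) = 4^n for all n ≥ 0.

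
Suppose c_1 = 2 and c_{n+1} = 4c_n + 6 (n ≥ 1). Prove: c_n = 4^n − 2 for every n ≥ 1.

Base case: c_1 = 2, and 4^1 − 2 = 4 − 2 = 2.
Assume c_k = 4^k − 2 for some k ≥ 1.
Then c_{k+1} = 4c_k + 6 = 4·(4^k − 2) + 6 = 4^{k+1} − 8 + 6 = 4^{k+1} − 2.
Hence c_n = 4^n − 2 for every n ≥ 1, by induction.

c_n = 4^n − 2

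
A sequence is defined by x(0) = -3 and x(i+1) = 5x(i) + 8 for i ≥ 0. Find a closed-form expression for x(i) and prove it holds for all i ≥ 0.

Claim: x(i) = -5^i − 2.

Base case: x(0) = -3, and -5^0 − 2 = -1 − 2 = -3.
Assume x(j) = -5^j − 2 for some j ≥ 0.
Then x(j+1) = 5x(j) + 8 = 5·(-5^j − 2) + 8 = -5^{j+1} − 10 + 8 = -5^{j+1} − 2.
This completes the inductive step, so x(i) = -5^i − 2 for all i ≥ 0.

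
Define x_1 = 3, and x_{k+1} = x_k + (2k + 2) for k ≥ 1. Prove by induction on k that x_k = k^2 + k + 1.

Base case: x_1 = 3, and 1^2 + 1 + 1 = 3.
Assume x_m = m^2 + m + 1.
Then x_{m+1} = x_m + (2m + 2) = (m^2 + m + 1) + (2m + 2) = m^2 + 3m + 3,
and (m+1)^2 + (m+1) + 1 = m^2 + 3m + 3.
This completes the inductive step, so x_k = k^2 + k + 1 for all k ≥ 1.

x_k = k^2 + k + 1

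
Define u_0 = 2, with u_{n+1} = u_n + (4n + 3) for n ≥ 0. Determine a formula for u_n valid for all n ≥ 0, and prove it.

Claim: u_n = 2n^2 + n + 2.

Base case: u_0 = 2, and 2·0^2 + 0 + 2 = 2.
Assume u_m = 2m^2 + m + 2.
Then u_{m+1} = u_m + (4m + 3) = (2m^2 + m + 2) + (4m + 3) = 2m^2 + 5m + 5,
and 2·(m+1)^2 + (m+1) + 2 = 2m^2 + 5m + 5.
By induction, u_n = 2n^2 + n + 2 for all n ≥ 0.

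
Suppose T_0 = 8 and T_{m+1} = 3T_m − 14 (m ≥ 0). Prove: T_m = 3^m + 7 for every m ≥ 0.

Base case: T_0 = 8, and 3^0 + 7 = 1 + 7 = 8.
Assume T_r = 3^r + 7 for some r ≥ 0.
Then T_{r+1} = 3T_r − 14 = 3·(3^r + 7) − 14 = 3^{r+1} + 21 − 14 = 3^{r+1} + 7.
So the formula holds for r+1, and by induction T_m = 3^m + 7 for all m ≥ 0.

T_m = 3^m + 7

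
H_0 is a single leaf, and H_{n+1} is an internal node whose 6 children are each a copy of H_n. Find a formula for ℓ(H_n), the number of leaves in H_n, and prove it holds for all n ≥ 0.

Claim: ℓ(H_n) = 6^n.

Base case: ℓ(H_0) = 1, and 6^0 = 1.
Assume ℓ(H_j) = 6^j.
Then ℓ(H_{j+1}) = 6·ℓ(H_j) = 6·6^j = 6^{j+1}.
By induction, ℓ(H_n) = 6^n for all n ≥ 0.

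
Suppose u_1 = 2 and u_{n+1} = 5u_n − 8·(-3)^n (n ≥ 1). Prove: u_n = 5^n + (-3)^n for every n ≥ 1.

Base case: u_1 = 2, and 5^1 + (-3)^1 = 5 − 3 = 2.
Assume u_r = 5^r + (-3)^r for some r ≥ 1.
Then u_{r+1} = 5u_r − 8·(-3)^r = 5·(5^r + (-3)^r) − 8·(-3)^r = 5^{r+1} + 5·(-3)^r − 8·(-3)^r = 5^{r+1} − 3·(-3)^r = 5^{r+1} + (-3)^{r+1}.
Hence u_n = 5^n + (-3)^n for every n ≥ 1, by induction.

u_n = 5^n + (-3)^n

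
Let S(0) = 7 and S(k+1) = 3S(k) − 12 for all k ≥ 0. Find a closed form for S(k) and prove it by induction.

Claim: S(k) = 3^k + 6.

Base case: S(0) = 7, and 3^0 + 6 = 1 + 6 = 7.
Assume S(m) = 3^m + 6 for some m ≥ 0.
Then S(m+1) = 3S(m) − 12 = 3·(3^m + 6) − 12 = 3^{m+1} + 18 − 12 = 3^{m+1} + 6.
So the formula holds for m+1, and by induction S(k) = 3^k + 6 for all k ≥ 0.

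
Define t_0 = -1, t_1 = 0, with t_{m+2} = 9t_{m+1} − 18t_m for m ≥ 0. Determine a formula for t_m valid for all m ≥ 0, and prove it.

Claim: t_m = 6^m − 2·3^m.

Base cases: t_0 = -1 and 6^0 − 2·3^0 = -1; t_1 = 0 and 6^1 − 2·3^1 = 0.
Assume t_j = 6^j − 2·3^j for all 0 ≤ j ≤ r, where r ≥ 1.
Then t_{r+1} = 9t_r − 18t_{r−1} = 9·(6^r − 2·3^r) − 18·(6^{r−1} − 2·3^{r−1}) = (9·6 − 18)6^{r−1} − 2·(9·3 − 18)3^{r−1} = 36·6^{r−1} − 18·3^{r−1} = 6^{r+1} − 2·3^{r+1}.
By strong induction, t_m = 6^m − 2·3^m for all m ≥ 0.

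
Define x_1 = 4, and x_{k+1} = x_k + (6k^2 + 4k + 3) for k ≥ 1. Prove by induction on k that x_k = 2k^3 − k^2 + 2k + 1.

Base case: x_1 = 4, and 2·1^3 − 1^2 + 2·1 + 1 = 4.
Assume x_m = 2m^3 − m^2 + 2m + 1.
Then x_{m+1} = x_m + (6m^2 + 4m + 3) = (2m^3 − m^2 + 2m + 1) + (6m^2 + 4m + 3) = 2m^3 + 5m^2 + 6m + 4,
and 2·(m+1)^3 − (m+1)^2 + 2·(m+1) + 1 = 2m^3 + 5m^2 + 6m + 4.
This completes the inductive step, so x_k = 2k^3 − k^2 + 2k + 1 for all k ≥ 1.

x_k = 2k^3 − k^2 + 2k + 1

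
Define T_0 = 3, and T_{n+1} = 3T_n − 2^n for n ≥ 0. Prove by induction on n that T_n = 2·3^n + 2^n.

Base case: T_0 = 3, and 2·3^0 + 2^0 = 2 + 1 = 3.
Assume T_r = 2·3^r + 2^r for some r ≥ 0.
Then T_{r+1} = 3T_r − 2^r = 3·(2·3^r + 2^r) − 2^r = 2·3^{r+1} + 3·2^r − 2^r = 2·3^{r+1} + 2·2^r = 2·3^{r+1} + 2^{r+1}.
So the formula holds for r+1, and by induction T_n = 2·3^n + 2^n for all n ≥ 0.

T_n = 2·3^n + 2^n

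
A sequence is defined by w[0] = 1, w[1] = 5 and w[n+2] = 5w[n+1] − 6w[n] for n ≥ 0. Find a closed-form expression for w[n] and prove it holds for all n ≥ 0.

Claim: w[n] = 3·3^n − 2·2^n.

Base cases: w[0] = 1 and 3·3^0 − 2·2^0 = 1; w[1] = 5 and 3·3^1 − 2·2^1 = 5.
Assume w[i] = 3·3^i − 2·2^i for all 0 ≤ i ≤ j, where j ≥ 1.
Then w[j+1] = 5w[j] − 6w[j−1] = 5·(3·3^j − 2·2^j) − 6·(3·3^{j−1} − 2·2^{j−1}) = 3·(5·3 − 6)3^{j−1} − 2·(5·2 − 6)2^{j−1} = 27·3^{j−1} − 8·2^{j−1} = 3·3^{j+1} − 2·2^{j+1}.
By strong induction, w[n] = 3·3^n − 2·2^n for all n ≥ 0.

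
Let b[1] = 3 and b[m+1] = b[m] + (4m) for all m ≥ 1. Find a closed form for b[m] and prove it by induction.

Claim: b[m] = 2m^2 − 2m + 3.

Base case: b[1] = 3, and 2·1^2 − 2·1 + 3 = 3.
Assume b[r] = 2r^2 − 2r + 3.
Then b[r+1] = b[r] + (4r) = (2r^2 − 2r + 3) + (4r) = 2r^2 + 2r + 3,
and 2·(r+1)^2 − 2·(r+1) + 3 = 2r^2 + 2r + 3.
Hence b[m] = 2m^2 − 2m + 3 for every m ≥ 1, by induction.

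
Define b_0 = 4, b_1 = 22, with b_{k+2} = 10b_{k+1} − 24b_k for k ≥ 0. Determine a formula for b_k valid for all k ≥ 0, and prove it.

Claim: b_k = 3·6^k + 4^k.

Base cases: b_0 = 4 and 3·6^0 + 4^0 = 4; b_1 = 22 and 3·6^1 + 4^1 = 22.
Assume b_j = 3·6^j + 4^j for all 0 ≤ j ≤ m, where m ≥ 1.
Then b_{m+1} = 10b_m − 24b_{m−1} = 10·(3·6^m + 4^m) − 24·(3·6^{m−1} + 4^{m−1}) = 3·(10·6 − 24)6^{m−1} + (10·4 − 24)4^{m−1} = 108·6^{m−1} + 16·4^{m−1} = 3·6^{m+1} + 4^{m+1}.
Hence b_k = 3·6^k + 4^k for every k ≥ 0, by strong induction.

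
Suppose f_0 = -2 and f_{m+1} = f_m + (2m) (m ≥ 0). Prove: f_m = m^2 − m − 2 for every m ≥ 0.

Base case: f_0 = -2, and 0^2 − 0 − 2 = -2.
Assume f_j = j^2 − j − 2.
Then f_{j+1} = f_j + (2j) = (j^2 − j − 2) + (2j) = j^2 + j − 2,
and (j+1)^2 − (j+1) − 2 = j^2 + j − 2.
This completes the inductive step, so f_m = m^2 − m − 2 for all m ≥ 0.

f_m = m^2 − m − 2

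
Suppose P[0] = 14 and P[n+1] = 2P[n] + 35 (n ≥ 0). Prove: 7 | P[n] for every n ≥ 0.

Base case: P[0] = 14 = 7·2, so 7 | P[0].
Assume 7 | P[k], so P[k] = 7t for some integer t.
Then P[k+1] = 2P[k] + 35 = 2·(7t) + 35 = 7(2t + 5), so 7 | P[k+1].
So the property holds for k+1, and by induction 7 | P[n] for all n ≥ 0.

7 | P[n]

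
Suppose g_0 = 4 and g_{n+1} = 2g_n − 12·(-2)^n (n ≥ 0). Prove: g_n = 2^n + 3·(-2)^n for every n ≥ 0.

Base case: g_0 = 4, and 2^0 + 3·(-2)^0 = 1 + 3 = 4.
Assume g_k = 2^k + 3·(-2)^k for some k ≥ 0.
Then g_{k+1} = 2g_k − 12·(-2)^k = 2·(2^k + 3·(-2)^k) − 12·(-2)^k = 2^{k+1} + 6·(-2)^k − 12·(-2)^k = 2^{k+1} − 6·(-2)^k = 2^{k+1} + 3·(-2)^{k+1}.
Hence g_n = 2^n + 3·(-2)^n for every n ≥ 0, by induction.

g_n = 2^n + 3·(-2)^n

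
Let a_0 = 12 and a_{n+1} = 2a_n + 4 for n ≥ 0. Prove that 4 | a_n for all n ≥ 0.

Base case: a_0 = 12 = 4·3, so 4 | a_0.
Assume 4 | a_m, so a_m = 4t for some integer t.
Then a_{m+1} = 2a_m + 4 = 2·(4t) + 4 = 4(2t + 1), so 4 | a_{m+1}.
So the property holds for m+1, and by induction 4 | a_n for all n ≥ 0.

4 | a_n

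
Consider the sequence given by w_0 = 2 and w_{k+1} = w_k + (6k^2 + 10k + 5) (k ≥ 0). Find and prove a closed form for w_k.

Claim: w_k = 2k^3 + 2k^2 + k + 2.

Base case: w_0 = 2, and 2·0^3 + 2·0^2 + 0 + 2 = 2.
Assume w_r = 2r^3 + 2r^2 + r + 2.
Then w_{r+1} = w_r + (6r^2 + 10r + 5) = (2r^3 + 2r^2 + r + 2) + (6r^2 + 10r + 5) = 2r^3 + 8r^2 + 11r + 7,
and 2·(r+1)^3 + 2·(r+1)^2 + (r+1) + 2 = 2r^3 + 8r^2 + 11r + 7.
By induction, w_k = 2k^3 + 2k^2 + k + 2 for all k ≥ 0.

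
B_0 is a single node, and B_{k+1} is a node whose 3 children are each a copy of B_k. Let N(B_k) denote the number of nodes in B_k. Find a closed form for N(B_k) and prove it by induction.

Claim: N(B_k) = (3^{k+1} − 1)/2.

Base case: N(B_0) = 1, and (3^{0+1} − 1)/2 = 1.
Assume N(B_j) = (3^{j+1} − 1)/2.
Then N(B_{j+1}) = 1 + 3N(B_j) = 1 + 3·(3^{j+1} − 1)/2 = 1 + (3^{j+2} − 3)/2 = (2 + 3^{j+2} − 3)/2 = (3^{j+2} − 1)/2.
By induction, N(B_k) = (3^{k+1} − 1)/2 for all k ≥ 0.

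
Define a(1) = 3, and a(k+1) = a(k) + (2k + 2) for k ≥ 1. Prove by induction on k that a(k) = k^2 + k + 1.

Base case: a(1) = 3, and 1^2 + 1 + 1 = 3.
Assume a(m) = m^2 + m + 1.
Then a(m+1) = a(m) + (2m + 2) = (m^2 + m + 1) + (2m + 2) = m^2 + 3m + 3,
and (m+1)^2 + (m+1) + 1 = m^2 + 3m + 3.
Hence a(k) = k^2 + k + 1 for every k ≥ 1, by induction.

a(k) = k^2 + k + 1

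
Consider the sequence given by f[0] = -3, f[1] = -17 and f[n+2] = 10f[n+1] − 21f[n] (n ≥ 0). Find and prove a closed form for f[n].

Claim: f[n] = -3^n − 2·7^n.

Base cases: f[0] = -3 and -3^0 − 2·7^0 = -3; f[1] = -17 and -3^1 − 2·7^1 = -17.
Assume f[i] = -3^i − 2·7^i for all 0 ≤ i ≤ j, where j ≥ 1.
Then f[j+1] = 10f[j] − 21f[j−1] = 10·(-3^j − 2·7^j) − 21·(-3^{j−1} − 2·7^{j−1}) = -(10·3 − 21)3^{j−1} − 2·(10·7 − 21)7^{j−1} = -9·3^{j−1} − 98·7^{j−1} = -3^{j+1} − 2·7^{j+1}.
This completes the inductive step, so f[n] = -3^n − 2·7^n for all n ≥ 0.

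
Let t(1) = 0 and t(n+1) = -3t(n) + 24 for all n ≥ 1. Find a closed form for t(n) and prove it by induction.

Claim: t(n) = 2·(-3)^n + 6.

Base case: t(1) = 0, and 2·(-3)^1 + 6 = -6 + 6 = 0.
Assume t(m) = 2·(-3)^m + 6 for some m ≥ 1.
Then t(m+1) = -3t(m) + 24 = -3·(2·(-3)^m + 6) + 24 = -6·(-3)^m − 18 + 24 = 2·(-3)^{m+1} + 6.
By induction, t(n) = 2·(-3)^n + 6 for all n ≥ 1.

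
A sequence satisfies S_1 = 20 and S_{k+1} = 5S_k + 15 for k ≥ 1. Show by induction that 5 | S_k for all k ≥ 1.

Base case: S_1 = 20 = 5·4, so 5 | S_1.
Assume 5 | S_j, so S_j = 5t for some integer t.
Then S_{j+1} = 5S_j + 15 = 5·(5t) + 15 = 5(5t + 3), so 5 | S_{j+1}.
Hence 5 | S_k for every k ≥ 1, by induction.

5 | S_k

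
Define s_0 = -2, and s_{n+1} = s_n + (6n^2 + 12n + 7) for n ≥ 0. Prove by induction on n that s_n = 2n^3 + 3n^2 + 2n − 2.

Base case: s_0 = -2, and 2·0^3 + 3·0^2 + 2·0 − 2 = -2.
Assume s_r = 2r^3 + 3r^2 + 2r − 2.
Then s_{r+1} = s_r + (6r^2 + 12r + 7) = (2r^3 + 3r^2 + 2r − 2) + (6r^2 + 12r + 7) = 2r^3 + 9r^2 + 14r + 5,
and 2·(r+1)^3 + 3·(r+1)^2 + 2·(r+1) − 2 = 2r^3 + 9r^2 + 14r + 5.
Hence s_n = 2n^3 + 3n^2 + 2n − 2 for every n ≥ 0, by induction.

s_n = 2n^3 + 3n^2 + 2n − 2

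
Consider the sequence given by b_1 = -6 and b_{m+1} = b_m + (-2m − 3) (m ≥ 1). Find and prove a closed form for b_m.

Claim: b_m = -m^2 − 2m − 3.

Base case: b_1 = -6, and -1^2 − 2·1 − 3 = -6.
Assume b_r = -r^2 − 2r − 3.
Then b_{r+1} = b_r + (-2r − 3) = (-r^2 − 2r − 3) + (-2r − 3) = -r^2 − 4r − 6,
and -(r+1)^2 − 2·(r+1) − 3 = -r^2 − 4r − 6.
Hence b_m = -m^2 − 2m − 3 for every m ≥ 1, by induction.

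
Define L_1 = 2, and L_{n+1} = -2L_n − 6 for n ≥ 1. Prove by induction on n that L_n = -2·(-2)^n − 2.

Base case: L_1 = 2, and -2·(-2)^1 − 2 = 4 − 2 = 2.
Assume L_r = -2·(-2)^r − 2 for some r ≥ 1.
Then L_{r+1} = -2L_r − 6 = -2·(-2·(-2)^r − 2) − 6 = 4·(-2)^r + 4 − 6 = -2·(-2)^{r+1} − 2.
So the formula holds for r+1, and by induction L_n = -2·(-2)^n − 2 for all n ≥ 1.

L_n = -2·(-2)^n − 2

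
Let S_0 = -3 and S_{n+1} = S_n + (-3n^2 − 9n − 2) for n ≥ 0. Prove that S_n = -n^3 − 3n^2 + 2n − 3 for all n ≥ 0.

Base case: S_0 = -3, and -0^3 − 3·0^2 + 2·0 − 3 = -3.
Assume S_r = -r^3 − 3r^2 + 2r − 3.
Then S_{r+1} = S_r + (-3r^2 − 9r − 2) = (-r^3 − 3r^2 + 2r − 3) + (-3r^2 − 9r − 2) = -r^3 − 6r^2 − 7r − 5,
and -(r+1)^3 − 3·(r+1)^2 + 2·(r+1) − 3 = -r^3 − 6r^2 − 7r − 5.
By induction, S_n = -n^3 − 3n^2 + 2n − 3 for all n ≥ 0.

S_n = -n^3 − 3n^2 + 2n − 3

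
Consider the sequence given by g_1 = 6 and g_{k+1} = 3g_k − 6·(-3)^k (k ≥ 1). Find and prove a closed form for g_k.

Claim: g_k = 3·3^k + (-3)^k.

Base case: g_1 = 6, and 3·3^1 + (-3)^1 = 9 − 3 = 6.
Assume g_j = 3·3^j + (-3)^j for some j ≥ 1.
Then g_{j+1} = 3g_j − 6·(-3)^j = 3·(3·3^j + (-3)^j) − 6·(-3)^j = 3·3^{j+1} + 3·(-3)^j − 6·(-3)^j = 3·3^{j+1} − 3·(-3)^j = 3·3^{j+1} + (-3)^{j+1}.
So the formula holds for j+1, and by induction g_k = 3·3^k + (-3)^k for all k ≥ 1.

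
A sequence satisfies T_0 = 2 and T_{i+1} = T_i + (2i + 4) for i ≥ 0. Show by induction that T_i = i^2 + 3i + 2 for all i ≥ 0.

Base case: T_0 = 2, and 0^2 + 3·0 + 2 = 2.
Assume T_k = k^2 + 3k + 2.
Then T_{k+1} = T_k + (2k + 4) = (k^2 + 3k + 2) + (2k + 4) = k^2 + 5k + 6,
and (k+1)^2 + 3·(k+1) + 2 = k^2 + 5k + 6.
Hence T_i = i^2 + 3i + 2 for every i ≥ 0, by induction.

T_i = i^2 + 3i + 2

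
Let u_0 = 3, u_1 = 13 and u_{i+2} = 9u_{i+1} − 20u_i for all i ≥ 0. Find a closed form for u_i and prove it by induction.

Claim: u_i = 5^i + 2·4^i.

Base cases: u_0 = 3 and 5^0 + 2·4^0 = 3; u_1 = 13 and 5^1 + 2·4^1 = 13.
Assume u_j = 5^j + 2·4^j for all 0 ≤ j ≤ k, where k ≥ 1.
Then u_{k+1} = 9u_k − 20u_{k−1} = 9·(5^k + 2·4^k) − 20·(5^{k−1} + 2·4^{k−1}) = (9·5 − 20)5^{k−1} + 2·(9·4 − 20)4^{k−1} = 25·5^{k−1} + 32·4^{k−1} = 5^{k+1} + 2·4^{k+1}.
So the formula holds for k+1, and by strong induction u_i = 5^i + 2·4^i for all i ≥ 0.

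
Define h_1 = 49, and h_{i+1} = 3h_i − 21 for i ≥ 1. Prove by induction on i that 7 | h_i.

Base case: h_1 = 49 = 7·7, so 7 | h_1.
Assume 7 | h_m, so h_m = 7t for some integer t.
Then h_{m+1} = 3h_m − 21 = 3·(7t) − 21 = 7(3t − 3), so 7 | h_{m+1}.
By induction, 7 | h_i for all i ≥ 1.

7 | h_i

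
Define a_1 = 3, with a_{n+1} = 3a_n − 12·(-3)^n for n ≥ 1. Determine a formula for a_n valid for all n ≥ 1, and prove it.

Claim: a_n = 3·3^n + 2·(-3)^n.

Base case: a_1 = 3, and 3·3^1 + 2·(-3)^1 = 9 − 6 = 3.
Assume a_m = 3·3^m + 2·(-3)^m for some m ≥ 1.
Then a_{m+1} = 3a_m − 12·(-3)^m = 3·(3·3^m + 2·(-3)^m) − 12·(-3)^m = 3·3^{m+1} + 6·(-3)^m − 12·(-3)^m = 3·3^{m+1} − 6·(-3)^m = 3·3^{m+1} + 2·(-3)^{m+1}.
By induction, a_n = 3·3^n + 2·(-3)^n for all n ≥ 1.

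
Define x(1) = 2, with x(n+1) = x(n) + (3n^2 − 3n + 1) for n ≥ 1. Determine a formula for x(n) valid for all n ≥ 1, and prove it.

Claim: x(n) = n^3 − 3n^2 + 3n + 1.

Base case: x(1) = 2, and 1^3 − 3·1^2 + 3·1 + 1 = 2.
Assume x(k) = k^3 − 3k^2 + 3k + 1.
Then x(k+1) = x(k) + (3k^2 − 3k + 1) = (k^3 − 3k^2 + 3k + 1) + (3k^2 − 3k + 1) = k^3 + 2,
and (k+1)^3 − 3·(k+1)^2 + 3·(k+1) + 1 = k^3 + 2.
Hence x(n) = n^3 − 3n^2 + 3n + 1 for every n ≥ 1, by induction.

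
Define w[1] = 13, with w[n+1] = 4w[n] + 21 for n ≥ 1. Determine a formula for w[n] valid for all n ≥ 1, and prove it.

Claim: w[n] = 5·4^n − 7.

Base case: w[1] = 13, and 5·4^1 − 7 = 20 − 7 = 13.
Assume w[j] = 5·4^j − 7 for some j ≥ 1.
Then w[j+1] = 4w[j] + 21 = 4·(5·4^j − 7) + 21 = 20·4^j − 28 + 21 = 5·4^{j+1} − 7.
So the formula holds for j+1, and by induction w[n] = 5·4^n − 7 for all n ≥ 1.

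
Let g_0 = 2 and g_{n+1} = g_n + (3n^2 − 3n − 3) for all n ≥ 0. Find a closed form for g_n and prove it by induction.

Claim: g_n = n^3 − 3n^2 − n + 2.

Base case: g_0 = 2, and 0^3 − 3·0^2 − 0 + 2 = 2.
Assume g_r = r^3 − 3r^2 − r + 2.
Then g_{r+1} = g_r + (3r^2 − 3r − 3) = (r^3 − 3r^2 − r + 2) + (3r^2 − 3r − 3) = r^3 − 4r − 1,
and (r+1)^3 − 3·(r+1)^2 − (r+1) + 2 = r^3 − 4r − 1.
This completes the inductive step, so g_n = n^3 − 3n^2 − n + 2 for all n ≥ 0.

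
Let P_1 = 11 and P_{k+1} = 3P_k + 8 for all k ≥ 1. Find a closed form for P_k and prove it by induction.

Claim: P_k = 5·3^k − 4.

Base case: P_1 = 11, and 5·3^1 − 4 = 15 − 4 = 11.
Assume P_r = 5·3^r − 4 for some r ≥ 1.
Then P_{r+1} = 3P_r + 8 = 3·(5·3^r − 4) + 8 = 15·3^r − 12 + 8 = 5·3^{r+1} − 4.
So the formula holds for r+1, and by induction P_k = 5·3^k − 4 for all k ≥ 1.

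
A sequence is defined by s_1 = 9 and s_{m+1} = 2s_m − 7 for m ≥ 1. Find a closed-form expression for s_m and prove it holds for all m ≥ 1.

Claim: s_m = 2^m + 7.

Base case: s_1 = 9, and 2^1 + 7 = 2 + 7 = 9.
Assume s_r = 2^r + 7 for some r ≥ 1.
Then s_{r+1} = 2s_r − 7 = 2·(2^r + 7) − 7 = 2^{r+1} + 14 − 7 = 2^{r+1} + 7.
This completes the inductive step, so s_m = 2^m + 7 for all m ≥ 1.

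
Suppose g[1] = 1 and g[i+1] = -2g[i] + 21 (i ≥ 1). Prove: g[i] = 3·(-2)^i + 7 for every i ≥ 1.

Base case: g[1] = 1, and 3·(-2)^1 + 7 = -6 + 7 = 1.
Assume g[k] = 3·(-2)^k + 7 for some k ≥ 1.
Then g[k+1] = -2g[k] + 21 = -2·(3·(-2)^k + 7) + 21 = -6·(-2)^k − 14 + 21 = 3·(-2)^{k+1} + 7.
This completes the inductive step, so g[i] = 3·(-2)^i + 7 for all i ≥ 1.

g[i] = 3·(-2)^i + 7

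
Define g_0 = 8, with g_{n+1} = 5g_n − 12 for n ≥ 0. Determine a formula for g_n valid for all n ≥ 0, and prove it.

Claim: g_n = 5^{n+1} + 3.

Base case: g_0 = 8, and 5^{0+1} + 3 = 5 + 3 = 8.
Assume g_r = 5^{r+1} + 3 for some r ≥ 0.
Then g_{r+1} = 5g_r − 12 = 5·(5^{r+1} + 3) − 12 = 5^{r+2} + 15 − 12 = 5^{r+2} + 3.
This completes the inductive step, so g_n = 5^{n+1} + 3 for all n ≥ 0.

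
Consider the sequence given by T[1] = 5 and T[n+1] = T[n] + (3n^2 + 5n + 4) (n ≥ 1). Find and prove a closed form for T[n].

Claim: T[n] = n^3 + n^2 + 2n + 1.

Base case: T[1] = 5, and 1^3 + 1^2 + 2·1 + 1 = 5.
Assume T[r] = r^3 + r^2 + 2r + 1.
Then T[r+1] = T[r] + (3r^2 + 5r + 4) = (r^3 + r^2 + 2r + 1) + (3r^2 + 5r + 4) = r^3 + 4r^2 + 7r + 5,
and (r+1)^3 + (r+1)^2 + 2·(r+1) + 1 = r^3 + 4r^2 + 7r + 5.
This completes the inductive step, so T[n] = n^3 + n^2 + 2n + 1 for all n ≥ 1.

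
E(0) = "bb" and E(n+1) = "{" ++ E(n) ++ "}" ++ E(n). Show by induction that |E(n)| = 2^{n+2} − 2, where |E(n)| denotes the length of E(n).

Base case: |E(0)| = 2, and 2^{0+2} − 2 = 2.
Assume |E(k)| = 2^{k+2} − 2.
Then |E(k+1)| = 1 + |E(k)| + 1 + |E(k)| = 2|E(k)| + 2 = 2(2^{k+2} − 2) + 2 = 2^{k+3} − 4 + 2 = 2^{k+3} − 2.
This completes the inductive step, so |E(n)| = 2^{n+2} − 2 for all n ≥ 0.

|E(n)| = 2^{n+2} − 2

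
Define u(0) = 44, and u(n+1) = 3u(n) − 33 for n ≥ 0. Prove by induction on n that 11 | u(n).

Base case: u(0) = 44 = 11·4, so 11 | u(0).
Assume 11 | u(m), so u(m) = 11t for some integer t.
Then u(m+1) = 3u(m) − 33 = 3·(11t) − 33 = 11(3t − 3), so 11 | u(m+1).
So the property holds for m+1, and by induction 11 | u(n) for all n ≥ 0.

11 | u(n)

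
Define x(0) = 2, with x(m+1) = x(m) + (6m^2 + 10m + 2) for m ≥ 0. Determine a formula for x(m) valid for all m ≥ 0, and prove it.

Claim: x(m) = 2m^3 + 2m^2 − 2m + 2.

Base case: x(0) = 2, and 2·0^3 + 2·0^2 − 2·0 + 2 = 2.
Assume x(k) = 2k^3 + 2k^2 − 2k + 2.
Then x(k+1) = x(k) + (6k^2 + 10k + 2) = (2k^3 + 2k^2 − 2k + 2) + (6k^2 + 10k + 2) = 2k^3 + 8k^2 + 8k + 4,
and 2·(k+1)^3 + 2·(k+1)^2 − 2·(k+1) + 2 = 2k^3 + 8k^2 + 8k + 4.
By induction, x(m) = 2m^3 + 2m^2 − 2m + 2 for all m ≥ 0.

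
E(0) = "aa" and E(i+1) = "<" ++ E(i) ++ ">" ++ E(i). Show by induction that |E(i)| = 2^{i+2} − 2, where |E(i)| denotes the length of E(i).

Base case: |E(0)| = 2, and 2^{0+2} − 2 = 2.
Assume |E(k)| = 2^{k+2} − 2.
Then |E(k+1)| = 1 + |E(k)| + 1 + |E(k)| = 2|E(k)| + 2 = 2(2^{k+2} − 2) + 2 = 2^{k+3} − 4 + 2 = 2^{k+3} − 2.
Hence |E(i)| = 2^{i+2} − 2 for every i ≥ 0, by induction.

|E(i)| = 2^{i+2} − 2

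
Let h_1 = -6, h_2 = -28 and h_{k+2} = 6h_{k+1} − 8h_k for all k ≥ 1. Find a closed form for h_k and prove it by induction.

Claim: h_k = 2^k − 2·4^k.

Base cases: h_1 = -6 and 2^1 − 2·4^1 = -6; h_2 = -28 and 2^2 − 2·4^2 = -28.
Assume h_j = 2^j − 2·4^j for all 1 ≤ j ≤ r, where r ≥ 2.
Then h_{r+1} = 6h_r − 8h_{r−1} = 6·(2^r − 2·4^r) − 8·(2^{r−1} − 2·4^{r−1}) = (6·2 − 8)2^{r−1} − 2·(6·4 − 8)4^{r−1} = 4·2^{r−1} − 32·4^{r−1} = 2^{r+1} − 2·4^{r+1}.
So the formula holds for r+1, and by strong induction h_k = 2^k − 2·4^k for all k ≥ 1.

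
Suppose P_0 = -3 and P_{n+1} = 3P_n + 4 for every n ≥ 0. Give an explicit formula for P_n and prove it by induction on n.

Claim: P_n = -3^n − 2.

Base case: P_0 = -3, and -3^0 − 2 = -1 − 2 = -3.
Assume P_m = -3^m − 2 for some m ≥ 0.
Then P_{m+1} = 3P_m + 4 = 3·(-3^m − 2) + 4 = -3^{m+1} − 6 + 4 = -3^{m+1} − 2.
This completes the inductive step, so P_n = -3^n − 2 for all n ≥ 0.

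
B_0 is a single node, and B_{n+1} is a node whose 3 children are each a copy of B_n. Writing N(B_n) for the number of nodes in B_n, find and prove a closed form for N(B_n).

Claim: N(B_n) = (3^{n+1} − 1)/2.

Base case: N(B_0) = 1, and (3^{0+1} − 1)/2 = 1.
Assume N(B_m) = (3^{m+1} − 1)/2.
Then N(B_{m+1}) = 1 + 3N(B_m) = 1 + 3·(3^{m+1} − 1)/2 = 1 + (3^{m+2} − 3)/2 = (2 + 3^{m+2} − 3)/2 = (3^{m+2} − 1)/2.
This completes the inductive step, so N(B_n) = (3^{n+1} − 1)/2 for all n ≥ 0.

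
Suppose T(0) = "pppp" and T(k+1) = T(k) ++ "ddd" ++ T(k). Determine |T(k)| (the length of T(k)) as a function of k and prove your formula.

Claim: |T(k)| = 7·2^k − 3.

Base case: |T(0)| = 4, and 7·2^0 − 3 = 4.
Assume |T(r)| = 7·2^r − 3.
Then |T(r+1)| = |T(r)| + 3 + |T(r)| = 2|T(r)| + 3 = 2(7·2^r − 3) + 3 = 7·2^{r+1} − 6 + 3 = 7·2^{r+1} − 3.
So the formula holds for r+1, and by induction |T(k)| = 7·2^k − 3 for all k ≥ 0.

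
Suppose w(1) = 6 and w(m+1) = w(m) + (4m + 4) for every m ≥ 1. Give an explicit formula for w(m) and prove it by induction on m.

Claim: w(m) = 2m^2 + 2m + 2.

Base case: w(1) = 6, and 2·1^2 + 2·1 + 2 = 6.
Assume w(k) = 2k^2 + 2k + 2.
Then w(k+1) = w(k) + (4k + 4) = (2k^2 + 2k + 2) + (4k + 4) = 2k^2 + 6k + 6,
and 2·(k+1)^2 + 2·(k+1) + 2 = 2k^2 + 6k + 6.
Hence w(m) = 2m^2 + 2m + 2 for every m ≥ 1, by induction.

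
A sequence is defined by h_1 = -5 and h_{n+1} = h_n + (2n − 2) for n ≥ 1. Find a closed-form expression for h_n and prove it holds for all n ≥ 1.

Claim: h_n = n^2 − 3n − 3.

Base case: h_1 = -5, and 1^2 − 3·1 − 3 = -5.
Assume h_j = j^2 − 3j − 3.
Then h_{j+1} = h_j + (2j − 2) = (j^2 − 3j − 3) + (2j − 2) = j^2 − j − 5,
and (j+1)^2 − 3·(j+1) − 3 = j^2 − j − 5.
Hence h_n = n^2 − 3n − 3 for every n ≥ 1, by induction.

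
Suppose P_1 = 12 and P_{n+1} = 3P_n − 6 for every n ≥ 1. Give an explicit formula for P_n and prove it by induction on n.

Claim: P_n = 3^{n+1} + 3.

Base case: P_1 = 12, and 3^{1+1} + 3 = 9 + 3 = 12.
Assume P_k = 3^{k+1} + 3 for some k ≥ 1.
Then P_{k+1} = 3P_k − 6 = 3·(3^{k+1} + 3) − 6 = 3^{k+2} + 9 − 6 = 3^{k+2} + 3.
Hence P_n = 3^{n+1} + 3 for every n ≥ 1, by induction.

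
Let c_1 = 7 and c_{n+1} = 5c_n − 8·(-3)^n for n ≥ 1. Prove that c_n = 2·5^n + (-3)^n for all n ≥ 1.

Base case: c_1 = 7, and 2·5^1 + (-3)^1 = 10 − 3 = 7.
Assume c_k = 2·5^k + (-3)^k for some k ≥ 1.
Then c_{k+1} = 5c_k − 8·(-3)^k = 5·(2·5^k + (-3)^k) − 8·(-3)^k = 2·5^{k+1} + 5·(-3)^k − 8·(-3)^k = 2·5^{k+1} − 3·(-3)^k = 2·5^{k+1} + (-3)^{k+1}.
By induction, c_n = 2·5^n + (-3)^n for all n ≥ 1.

c_n = 2·5^n + (-3)^n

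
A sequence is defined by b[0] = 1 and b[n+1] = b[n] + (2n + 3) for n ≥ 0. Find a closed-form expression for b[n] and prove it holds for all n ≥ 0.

Claim: b[n] = n^2 + 2n + 1.

Base case: b[0] = 1, and 0^2 + 2·0 + 1 = 1.
Assume b[j] = j^2 + 2j + 1.
Then b[j+1] = b[j] + (2j + 3) = (j^2 + 2j + 1) + (2j + 3) = j^2 + 4j + 4,
and (j+1)^2 + 2·(j+1) + 1 = j^2 + 4j + 4.
Hence b[n] = n^2 + 2n + 1 for every n ≥ 0, by induction.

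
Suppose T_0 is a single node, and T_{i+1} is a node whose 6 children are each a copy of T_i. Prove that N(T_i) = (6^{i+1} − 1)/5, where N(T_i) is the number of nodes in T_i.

Base case: N(T_0) = 1, and (6^{0+1} − 1)/5 = 1.
Assume N(T_k) = (6^{k+1} − 1)/5.
Then N(T_{k+1}) = 1 + 6N(T_k) = 1 + 6·(6^{k+1} − 1)/5 = 1 + (6^{k+2} − 6)/5 = (5 + 6^{k+2} − 6)/5 = (6^{k+2} − 1)/5.
So the formula holds for k+1, and by induction N(T_i) = (6^{i+1} − 1)/5 for all i ≥ 0.

N(T_i) = (6^{i+1} − 1)/5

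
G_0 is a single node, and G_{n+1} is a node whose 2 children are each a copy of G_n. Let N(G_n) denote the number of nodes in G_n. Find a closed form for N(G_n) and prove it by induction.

Claim: N(G_n) = 2^{n+1} − 1.

Base case: N(G_0) = 1, and 2^{0+1} − 1 = 1.
Assume N(G_j) = 2^{j+1} − 1.
Then N(G_{j+1}) = 1 + 2N(G_j) = 1 + 2(2^{j+1} − 1) = 2^{j+2} − 2 + 1 = 2^{j+2} − 1.
This completes the inductive step, so N(G_n) = 2^{n+1} − 1 for all n ≥ 0.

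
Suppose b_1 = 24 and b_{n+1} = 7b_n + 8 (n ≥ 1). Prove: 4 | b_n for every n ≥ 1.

Base case: b_1 = 24 = 4·6, so 4 | b_1.
Assume 4 | b_m, so b_m = 4t for some integer t.
Then b_{m+1} = 7b_m + 8 = 7·(4t) + 8 = 4(7t + 2), so 4 | b_{m+1}.
This completes the inductive step, so 4 | b_n for all n ≥ 1.

4 | b_n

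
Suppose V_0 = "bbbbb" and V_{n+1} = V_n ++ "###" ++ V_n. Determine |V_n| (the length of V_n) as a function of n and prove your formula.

Claim: |V_n| = 2^{n+3} − 3.

Base case: |V_0| = 5, and 2^{0+3} − 3 = 5.
Assume |V_k| = 2^{k+3} − 3.
Then |V_{k+1}| = |V_k| + 3 + |V_k| = 2|V_k| + 3 = 2(2^{k+3} − 3) + 3 = 2^{k+1+3} − 6 + 3 = 2^{k+1+3} − 3.
So the formula holds for k+1, and by induction |V_n| = 2^{n+3} − 3 for all n ≥ 0.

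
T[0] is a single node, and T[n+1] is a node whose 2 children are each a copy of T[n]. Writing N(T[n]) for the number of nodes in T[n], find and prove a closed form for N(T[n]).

Claim: N(T[n]) = 2^{n+1} − 1.

Base case: N(T[0]) = 1, and 2^{0+1} − 1 = 1.
Assume N(T[r]) = 2^{r+1} − 1.
Then N(T[r+1]) = 1 + 2N(T[r]) = 1 + 2(2^{r+1} − 1) = 2^{r+2} − 2 + 1 = 2^{r+2} − 1.
Hence N(T[n]) = 2^{n+1} − 1 for every n ≥ 0, by induction.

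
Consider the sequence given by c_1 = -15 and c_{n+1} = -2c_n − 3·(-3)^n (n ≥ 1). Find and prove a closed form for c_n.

Claim: c_n = 3·(-2)^n + 3·(-3)^n.

Base case: c_1 = -15, and 3·(-2)^1 + 3·(-3)^1 = -6 − 9 = -15.
Assume c_j = 3·(-2)^j + 3·(-3)^j for some j ≥ 1.
Then c_{j+1} = -2c_j − 3·(-3)^j = -2·(3·(-2)^j + 3·(-3)^j) − 3·(-3)^j = 3·(-2)^{j+1} − 6·(-3)^j − 3·(-3)^j = 3·(-2)^{j+1} − 9·(-3)^j = 3·(-2)^{j+1} + 3·(-3)^{j+1}.
So the formula holds for j+1, and by induction c_n = 3·(-2)^n + 3·(-3)^n for all n ≥ 1.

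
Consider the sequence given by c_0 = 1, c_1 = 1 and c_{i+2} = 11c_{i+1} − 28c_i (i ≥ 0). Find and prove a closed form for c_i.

Claim: c_i = -7^i + 2·4^i.

Base cases: c_0 = 1 and -7^0 + 2·4^0 = 1; c_1 = 1 and -7^1 + 2·4^1 = 1.
Assume c_j = -7^j + 2·4^j for all 0 ≤ j ≤ r, where r ≥ 1.
Then c_{r+1} = 11c_r − 28c_{r−1} = 11·(-7^r + 2·4^r) − 28·(-7^{r−1} + 2·4^{r−1}) = -(11·7 − 28)7^{r−1} + 2·(11·4 − 28)4^{r−1} = -49·7^{r−1} + 32·4^{r−1} = -7^{r+1} + 2·4^{r+1}.
This completes the inductive step, so c_i = -7^i + 2·4^i for all i ≥ 0.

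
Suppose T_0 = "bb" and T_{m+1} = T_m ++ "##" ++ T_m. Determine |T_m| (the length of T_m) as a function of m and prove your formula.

Claim: |T_m| = 2^{m+2} − 2.

Base case: |T_0| = 2, and 2^{0+2} − 2 = 2.
Assume |T_k| = 2^{k+2} − 2.
Then |T_{k+1}| = |T_k| + 2 + |T_k| = 2|T_k| + 2 = 2(2^{k+2} − 2) + 2 = 2^{k+3} − 4 + 2 = 2^{k+3} − 2.
This completes the inductive step, so |T_m| = 2^{m+2} − 2 for all m ≥ 0.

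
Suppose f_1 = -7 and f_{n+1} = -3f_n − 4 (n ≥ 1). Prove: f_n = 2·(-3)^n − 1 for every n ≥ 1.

Base case: f_1 = -7, and 2·(-3)^1 − 1 = -6 − 1 = -7.
Assume f_m = 2·(-3)^m − 1 for some m ≥ 1.
Then f_{m+1} = -3f_m − 4 = -3·(2·(-3)^m − 1) − 4 = -6·(-3)^m + 3 − 4 = 2·(-3)^{m+1} − 1.
By induction, f_n = 2·(-3)^n − 1 for all n ≥ 1.

f_n = 2·(-3)^n − 1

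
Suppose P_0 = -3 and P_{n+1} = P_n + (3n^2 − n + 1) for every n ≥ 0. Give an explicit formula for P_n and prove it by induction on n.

Claim: P_n = n^3 − 2n^2 + 2n − 3.

Base case: P_0 = -3, and 0^3 − 2·0^2 + 2·0 − 3 = -3.
Assume P_j = j^3 − 2j^2 + 2j − 3.
Then P_{j+1} = P_j + (3j^2 − j + 1) = (j^3 − 2j^2 + 2j − 3) + (3j^2 − j + 1) = j^3 + j^2 + j − 2,
and (j+1)^3 − 2·(j+1)^2 + 2·(j+1) − 3 = j^3 + j^2 + j − 2.
Hence P_n = n^3 − 2n^2 + 2n − 3 for every n ≥ 0, by induction.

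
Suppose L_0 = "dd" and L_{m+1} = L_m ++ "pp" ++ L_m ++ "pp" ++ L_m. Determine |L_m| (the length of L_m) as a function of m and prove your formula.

Claim: |L_m| = 4·3^m − 2.

Base case: |L_0| = 2, and 4·3^0 − 2 = 2.
Assume |L_k| = 4·3^k − 2.
Then |L_{k+1}| = 3|L_k| + 4 = 3(4·3^k − 2) + 4 = 4·3^{k+1} − 6 + 4 = 4·3^{k+1} − 2.
Hence |L_m| = 4·3^m − 2 for every m ≥ 0, by induction.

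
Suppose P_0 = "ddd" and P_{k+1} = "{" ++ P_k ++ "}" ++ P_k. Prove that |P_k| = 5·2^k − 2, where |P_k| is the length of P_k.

Base case: |P_0| = 3, and 5·2^0 − 2 = 3.
Assume |P_m| = 5·2^m − 2.
Then |P_{m+1}| = 1 + |P_m| + 1 + |P_m| = 2|P_m| + 2 = 2(5·2^m − 2) + 2 = 5·2^{m+1} − 4 + 2 = 5·2^{m+1} − 2.
So the formula holds for m+1, and by induction |P_k| = 5·2^k − 2 for all k ≥ 0.

|P_k| = 5·2^k − 2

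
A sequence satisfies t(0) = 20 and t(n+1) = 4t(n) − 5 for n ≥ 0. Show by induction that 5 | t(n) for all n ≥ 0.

Base case: t(0) = 20 = 5·4, so 5 | t(0).
Assume 5 | t(k), so t(k) = 5s for some integer s.
Then t(k+1) = 4t(k) − 5 = 4·(5s) − 5 = 5(4s − 1), so 5 | t(k+1).
Hence 5 | t(n) for every n ≥ 0, by induction.

5 | t(n)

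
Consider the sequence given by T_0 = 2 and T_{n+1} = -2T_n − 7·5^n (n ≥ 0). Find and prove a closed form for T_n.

Claim: T_n = 3·(-2)^n − 5^n.

Base case: T_0 = 2, and 3·(-2)^0 − 5^0 = 3 − 1 = 2.
Assume T_r = 3·(-2)^r − 5^r for some r ≥ 0.
Then T_{r+1} = -2T_r − 7·5^r = -2·(3·(-2)^r − 5^r) − 7·5^r = 3·(-2)^{r+1} + 2·5^r − 7·5^r = 3·(-2)^{r+1} − 5·5^r = 3·(-2)^{r+1} − 5^{r+1}.
This completes the inductive step, so T_n = 3·(-2)^n − 5^n for all n ≥ 0.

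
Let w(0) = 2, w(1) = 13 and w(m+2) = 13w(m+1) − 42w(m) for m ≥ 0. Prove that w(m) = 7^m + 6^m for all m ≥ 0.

Base cases: w(0) = 2 and 7^0 + 6^0 = 2; w(1) = 13 and 7^1 + 6^1 = 13.
Assume w(i) = 7^i + 6^i for all 0 ≤ i ≤ j, where j ≥ 1.
Then w(j+1) = 13w(j) − 42w(j−1) = 13·(7^j + 6^j) − 42·(7^{j−1} + 6^{j−1}) = (13·7 − 42)7^{j−1} + (13·6 − 42)6^{j−1} = 49·7^{j−1} + 36·6^{j−1} = 7^{j+1} + 6^{j+1}.
This completes the inductive step, so w(m) = 7^m + 6^m for all m ≥ 0.

w(m) = 7^m + 6^m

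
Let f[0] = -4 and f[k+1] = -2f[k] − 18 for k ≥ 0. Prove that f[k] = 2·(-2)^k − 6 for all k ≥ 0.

Base case: f[0] = -4, and 2·(-2)^0 − 6 = 2 − 6 = -4.
Assume f[m] = 2·(-2)^m − 6 for some m ≥ 0.
Then f[m+1] = -2f[m] − 18 = -2·(2·(-2)^m − 6) − 18 = -4·(-2)^m + 12 − 18 = 2·(-2)^{m+1} − 6.
By induction, f[k] = 2·(-2)^k − 6 for all k ≥ 0.

f[k] = 2·(-2)^k − 6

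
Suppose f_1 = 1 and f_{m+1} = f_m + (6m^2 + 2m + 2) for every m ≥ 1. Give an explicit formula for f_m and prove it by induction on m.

Claim: f_m = 2m^3 − 2m^2 + 2m − 1.

Base case: f_1 = 1, and 2·1^3 − 2·1^2 + 2·1 − 1 = 1.
Assume f_j = 2j^3 − 2j^2 + 2j − 1.
Then f_{j+1} = f_j + (6j^2 + 2j + 2) = (2j^3 − 2j^2 + 2j − 1) + (6j^2 + 2j + 2) = 2j^3 + 4j^2 + 4j + 1,
and 2·(j+1)^3 − 2·(j+1)^2 + 2·(j+1) − 1 = 2j^3 + 4j^2 + 4j + 1.
This completes the inductive step, so f_m = 2m^3 − 2m^2 + 2m − 1 for all m ≥ 1.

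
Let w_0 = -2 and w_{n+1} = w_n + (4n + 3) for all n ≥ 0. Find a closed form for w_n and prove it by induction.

Claim: w_n = 2n^2 + n − 2.

Base case: w_0 = -2, and 2·0^2 + 0 − 2 = -2.
Assume w_j = 2j^2 + j − 2.
Then w_{j+1} = w_j + (4j + 3) = (2j^2 + j − 2) + (4j + 3) = 2j^2 + 5j + 1,
and 2·(j+1)^2 + (j+1) − 2 = 2j^2 + 5j + 1.
Hence w_n = 2n^2 + n − 2 for every n ≥ 0, by induction.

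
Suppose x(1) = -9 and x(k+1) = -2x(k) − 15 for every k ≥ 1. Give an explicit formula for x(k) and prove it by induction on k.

Claim: x(k) = 2·(-2)^k − 5.

Base case: x(1) = -9, and 2·(-2)^1 − 5 = -4 − 5 = -9.
Assume x(j) = 2·(-2)^j − 5 for some j ≥ 1.
Then x(j+1) = -2x(j) − 15 = -2·(2·(-2)^j − 5) − 15 = -4·(-2)^j + 10 − 15 = 2·(-2)^{j+1} − 5.
So the formula holds for j+1, and by induction x(k) = 2·(-2)^k − 5 for all k ≥ 1.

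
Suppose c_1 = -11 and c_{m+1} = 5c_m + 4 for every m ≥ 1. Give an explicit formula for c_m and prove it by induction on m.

Claim: c_m = -2·5^m − 1.

Base case: c_1 = -11, and -2·5^1 − 1 = -10 − 1 = -11.
Assume c_k = -2·5^k − 1 for some k ≥ 1.
Then c_{k+1} = 5c_k + 4 = 5·(-2·5^k − 1) + 4 = -10·5^k − 5 + 4 = -2·5^{k+1} − 1.
Hence c_m = -2·5^m − 1 for every m ≥ 1, by induction.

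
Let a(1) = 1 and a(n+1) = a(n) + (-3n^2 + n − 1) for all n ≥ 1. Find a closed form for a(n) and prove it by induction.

Claim: a(n) = -n^3 + 2n^2 − 2n + 2.

Base case: a(1) = 1, and -1^3 + 2·1^2 − 2·1 + 2 = 1.
Assume a(r) = -r^3 + 2r^2 − 2r + 2.
Then a(r+1) = a(r) + (-3r^2 + r − 1) = (-r^3 + 2r^2 − 2r + 2) + (-3r^2 + r − 1) = -r^3 − r^2 − r + 1,
and -(r+1)^3 + 2·(r+1)^2 − 2·(r+1) + 2 = -r^3 − r^2 − r + 1.
This completes the inductive step, so a(n) = -n^3 + 2n^2 − 2n + 2 for all n ≥ 1.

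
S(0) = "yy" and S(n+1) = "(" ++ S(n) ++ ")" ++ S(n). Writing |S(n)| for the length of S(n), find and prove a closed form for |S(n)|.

Claim: |S(n)| = 2^{n+2} − 2.

Base case: |S(0)| = 2, and 2^{0+2} − 2 = 2.
Assume |S(j)| = 2^{j+2} − 2.
Then |S(j+1)| = 1 + |S(j)| + 1 + |S(j)| = 2|S(j)| + 2 = 2(2^{j+2} − 2) + 2 = 2^{j+3} − 4 + 2 = 2^{j+3} − 2.
Hence |S(n)| = 2^{n+2} − 2 for every n ≥ 0, by induction.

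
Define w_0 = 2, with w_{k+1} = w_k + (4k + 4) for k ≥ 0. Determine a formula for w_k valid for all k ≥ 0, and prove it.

Claim: w_k = 2k^2 + 2k + 2.

Base case: w_0 = 2, and 2·0^2 + 2·0 + 2 = 2.
Assume w_j = 2j^2 + 2j + 2.
Then w_{j+1} = w_j + (4j + 4) = (2j^2 + 2j + 2) + (4j + 4) = 2j^2 + 6j + 6,
and 2·(j+1)^2 + 2·(j+1) + 2 = 2j^2 + 6j + 6.
By induction, w_k = 2k^2 + 2k + 2 for all k ≥ 0.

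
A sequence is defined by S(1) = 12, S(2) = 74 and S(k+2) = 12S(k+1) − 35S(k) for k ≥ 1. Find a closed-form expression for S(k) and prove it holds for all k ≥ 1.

Claim: S(k) = 5^k + 7^k.

Base cases: S(1) = 12 and 5^1 + 7^1 = 12; S(2) = 74 and 5^2 + 7^2 = 74.
Assume S(i) = 5^i + 7^i for all 1 ≤ i ≤ j, where j ≥ 2.
Then S(j+1) = 12S(j) − 35S(j−1) = 12·(5^j + 7^j) − 35·(5^{j−1} + 7^{j−1}) = (12·5 − 35)5^{j−1} + (12·7 − 35)7^{j−1} = 25·5^{j−1} + 49·7^{j−1} = 5^{j+1} + 7^{j+1}.
So the formula holds for j+1, and by strong induction S(k) = 5^k + 7^k for all k ≥ 1.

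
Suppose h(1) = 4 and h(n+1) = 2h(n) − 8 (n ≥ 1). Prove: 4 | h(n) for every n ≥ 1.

Base case: h(1) = 4 = 4·1, so 4 | h(1).
Assume 4 | h(k), so h(k) = 4t for some integer t.
Then h(k+1) = 2h(k) − 8 = 2·(4t) − 8 = 4(2t − 2), so 4 | h(k+1).
By induction, 4 | h(n) for all n ≥ 1.

4 | h(n)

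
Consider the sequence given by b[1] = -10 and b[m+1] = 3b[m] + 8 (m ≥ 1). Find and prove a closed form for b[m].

Claim: b[m] = -2·3^m − 4.

Base case: b[1] = -10, and -2·3^1 − 4 = -6 − 4 = -10.
Assume b[j] = -2·3^j − 4 for some j ≥ 1.
Then b[j+1] = 3b[j] + 8 = 3·(-2·3^j − 4) + 8 = -6·3^j − 12 + 8 = -2·3^{j+1} − 4.
This completes the inductive step, so b[m] = -2·3^m − 4 for all m ≥ 1.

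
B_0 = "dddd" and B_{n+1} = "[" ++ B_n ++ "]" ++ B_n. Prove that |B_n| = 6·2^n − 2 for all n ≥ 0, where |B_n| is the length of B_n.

Base case: |B_0| = 4, and 6·2^0 − 2 = 4.
Assume |B_k| = 6·2^k − 2.
Then |B_{k+1}| = 1 + |B_k| + 1 + |B_k| = 2|B_k| + 2 = 2(6·2^k − 2) + 2 = 6·2^{k+1} − 4 + 2 = 6·2^{k+1} − 2.
This completes the inductive step, so |B_n| = 6·2^n − 2 for all n ≥ 0.

|B_n| = 6·2^n − 2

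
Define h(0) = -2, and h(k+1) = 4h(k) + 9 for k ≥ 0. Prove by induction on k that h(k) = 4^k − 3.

Base case: h(0) = -2, and 4^0 − 3 = 1 − 3 = -2.
Assume h(m) = 4^m − 3 for some m ≥ 0.
Then h(m+1) = 4h(m) + 9 = 4·(4^m − 3) + 9 = 4^{m+1} − 12 + 9 = 4^{m+1} − 3.
By induction, h(k) = 4^k − 3 for all k ≥ 0.

h(k) = 4^k − 3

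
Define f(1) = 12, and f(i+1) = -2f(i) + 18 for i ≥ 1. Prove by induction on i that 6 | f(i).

Base case: f(1) = 12 = 6·2, so 6 | f(1).
Assume 6 | f(m), so f(m) = 6t for some integer t.
Then f(m+1) = -2f(m) + 18 = -2·(6t) + 18 = 6(-2t + 3), so 6 | f(m+1).
So the property holds for m+1, and by induction 6 | f(i) for all i ≥ 1.

6 | f(i)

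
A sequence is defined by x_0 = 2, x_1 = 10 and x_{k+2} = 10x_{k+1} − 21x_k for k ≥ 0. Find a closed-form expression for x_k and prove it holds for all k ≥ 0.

Claim: x_k = 3^k + 7^k.

Base cases: x_0 = 2 and 3^0 + 7^0 = 2; x_1 = 10 and 3^1 + 7^1 = 10.
Assume x_i = 3^i + 7^i for all 0 ≤ i ≤ j, where j ≥ 1.
Then x_{j+1} = 10x_j − 21x_{j−1} = 10·(3^j + 7^j) − 21·(3^{j−1} + 7^{j−1}) = (10·3 − 21)3^{j−1} + (10·7 − 21)7^{j−1} = 9·3^{j−1} + 49·7^{j−1} = 3^{j+1} + 7^{j+1}.
So the formula holds for j+1, and by strong induction x_k = 3^k + 7^k for all k ≥ 0.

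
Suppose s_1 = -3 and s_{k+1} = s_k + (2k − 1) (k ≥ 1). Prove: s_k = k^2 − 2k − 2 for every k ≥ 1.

Base case: s_1 = -3, and 1^2 − 2·1 − 2 = -3.
Assume s_j = j^2 − 2j − 2.
Then s_{j+1} = s_j + (2j − 1) = (j^2 − 2j − 2) + (2j − 1) = j^2 − 3,
and (j+1)^2 − 2·(j+1) − 2 = j^2 − 3.
This completes the inductive step, so s_k = k^2 − 2k − 2 for all k ≥ 1.

s_k = k^2 − 2k − 2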